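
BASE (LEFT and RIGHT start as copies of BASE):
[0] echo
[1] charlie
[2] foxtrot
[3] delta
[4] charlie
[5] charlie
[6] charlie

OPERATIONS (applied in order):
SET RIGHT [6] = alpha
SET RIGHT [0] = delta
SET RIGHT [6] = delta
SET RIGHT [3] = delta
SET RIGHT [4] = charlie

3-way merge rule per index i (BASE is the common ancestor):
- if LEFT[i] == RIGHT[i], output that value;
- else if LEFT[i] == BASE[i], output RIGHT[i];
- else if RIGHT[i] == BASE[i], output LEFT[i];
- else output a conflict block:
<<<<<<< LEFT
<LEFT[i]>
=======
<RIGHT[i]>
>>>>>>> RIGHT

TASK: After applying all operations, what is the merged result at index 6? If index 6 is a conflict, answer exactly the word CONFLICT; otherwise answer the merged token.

Final LEFT:  [echo, charlie, foxtrot, delta, charlie, charlie, charlie]
Final RIGHT: [delta, charlie, foxtrot, delta, charlie, charlie, delta]
i=0: L=echo=BASE, R=delta -> take RIGHT -> delta
i=1: L=charlie R=charlie -> agree -> charlie
i=2: L=foxtrot R=foxtrot -> agree -> foxtrot
i=3: L=delta R=delta -> agree -> delta
i=4: L=charlie R=charlie -> agree -> charlie
i=5: L=charlie R=charlie -> agree -> charlie
i=6: L=charlie=BASE, R=delta -> take RIGHT -> delta
Index 6 -> delta

Answer: delta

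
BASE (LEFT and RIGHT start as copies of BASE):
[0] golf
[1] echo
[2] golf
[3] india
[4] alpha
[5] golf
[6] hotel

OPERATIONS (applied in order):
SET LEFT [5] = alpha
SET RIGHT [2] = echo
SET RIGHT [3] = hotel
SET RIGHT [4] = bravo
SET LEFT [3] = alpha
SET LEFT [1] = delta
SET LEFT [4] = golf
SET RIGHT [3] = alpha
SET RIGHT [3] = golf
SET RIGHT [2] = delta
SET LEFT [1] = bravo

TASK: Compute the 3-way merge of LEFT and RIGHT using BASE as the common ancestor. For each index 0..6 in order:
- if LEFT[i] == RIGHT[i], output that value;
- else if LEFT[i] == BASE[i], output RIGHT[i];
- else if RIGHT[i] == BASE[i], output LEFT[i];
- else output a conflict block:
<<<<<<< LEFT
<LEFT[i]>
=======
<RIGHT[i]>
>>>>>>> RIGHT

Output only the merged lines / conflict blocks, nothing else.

Answer: golf
bravo
delta
<<<<<<< LEFT
alpha
=======
golf
>>>>>>> RIGHT
<<<<<<< LEFT
golf
=======
bravo
>>>>>>> RIGHT
alpha
hotel

Derivation:
Final LEFT:  [golf, bravo, golf, alpha, golf, alpha, hotel]
Final RIGHT: [golf, echo, delta, golf, bravo, golf, hotel]
i=0: L=golf R=golf -> agree -> golf
i=1: L=bravo, R=echo=BASE -> take LEFT -> bravo
i=2: L=golf=BASE, R=delta -> take RIGHT -> delta
i=3: BASE=india L=alpha R=golf all differ -> CONFLICT
i=4: BASE=alpha L=golf R=bravo all differ -> CONFLICT
i=5: L=alpha, R=golf=BASE -> take LEFT -> alpha
i=6: L=hotel R=hotel -> agree -> hotel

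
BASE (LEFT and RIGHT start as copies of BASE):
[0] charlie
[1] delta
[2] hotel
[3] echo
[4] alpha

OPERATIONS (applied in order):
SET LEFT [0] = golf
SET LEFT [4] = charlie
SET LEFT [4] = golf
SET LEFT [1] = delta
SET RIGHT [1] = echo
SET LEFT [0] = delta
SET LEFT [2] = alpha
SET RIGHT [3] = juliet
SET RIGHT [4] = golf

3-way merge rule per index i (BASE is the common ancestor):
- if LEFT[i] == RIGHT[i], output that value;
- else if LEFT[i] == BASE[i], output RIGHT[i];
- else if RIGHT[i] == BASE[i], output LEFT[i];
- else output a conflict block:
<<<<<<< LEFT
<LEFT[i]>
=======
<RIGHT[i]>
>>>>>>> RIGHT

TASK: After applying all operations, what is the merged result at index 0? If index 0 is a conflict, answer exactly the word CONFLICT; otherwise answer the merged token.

Final LEFT:  [delta, delta, alpha, echo, golf]
Final RIGHT: [charlie, echo, hotel, juliet, golf]
i=0: L=delta, R=charlie=BASE -> take LEFT -> delta
i=1: L=delta=BASE, R=echo -> take RIGHT -> echo
i=2: L=alpha, R=hotel=BASE -> take LEFT -> alpha
i=3: L=echo=BASE, R=juliet -> take RIGHT -> juliet
i=4: L=golf R=golf -> agree -> golf
Index 0 -> delta

Answer: delta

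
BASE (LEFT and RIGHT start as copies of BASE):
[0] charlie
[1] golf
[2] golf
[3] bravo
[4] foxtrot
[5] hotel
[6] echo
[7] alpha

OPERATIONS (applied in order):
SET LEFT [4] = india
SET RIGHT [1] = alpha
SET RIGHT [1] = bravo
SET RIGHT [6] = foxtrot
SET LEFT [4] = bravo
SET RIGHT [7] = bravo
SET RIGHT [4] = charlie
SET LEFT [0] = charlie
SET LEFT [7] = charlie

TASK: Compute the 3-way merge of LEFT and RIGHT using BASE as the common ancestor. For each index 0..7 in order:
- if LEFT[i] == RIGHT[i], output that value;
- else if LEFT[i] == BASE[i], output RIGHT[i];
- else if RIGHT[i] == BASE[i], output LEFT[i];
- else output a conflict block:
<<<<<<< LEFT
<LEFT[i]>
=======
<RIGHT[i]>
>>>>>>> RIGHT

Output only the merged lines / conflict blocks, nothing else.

Answer: charlie
bravo
golf
bravo
<<<<<<< LEFT
bravo
=======
charlie
>>>>>>> RIGHT
hotel
foxtrot
<<<<<<< LEFT
charlie
=======
bravo
>>>>>>> RIGHT

Derivation:
Final LEFT:  [charlie, golf, golf, bravo, bravo, hotel, echo, charlie]
Final RIGHT: [charlie, bravo, golf, bravo, charlie, hotel, foxtrot, bravo]
i=0: L=charlie R=charlie -> agree -> charlie
i=1: L=golf=BASE, R=bravo -> take RIGHT -> bravo
i=2: L=golf R=golf -> agree -> golf
i=3: L=bravo R=bravo -> agree -> bravo
i=4: BASE=foxtrot L=bravo R=charlie all differ -> CONFLICT
i=5: L=hotel R=hotel -> agree -> hotel
i=6: L=echo=BASE, R=foxtrot -> take RIGHT -> foxtrot
i=7: BASE=alpha L=charlie R=bravo all differ -> CONFLICT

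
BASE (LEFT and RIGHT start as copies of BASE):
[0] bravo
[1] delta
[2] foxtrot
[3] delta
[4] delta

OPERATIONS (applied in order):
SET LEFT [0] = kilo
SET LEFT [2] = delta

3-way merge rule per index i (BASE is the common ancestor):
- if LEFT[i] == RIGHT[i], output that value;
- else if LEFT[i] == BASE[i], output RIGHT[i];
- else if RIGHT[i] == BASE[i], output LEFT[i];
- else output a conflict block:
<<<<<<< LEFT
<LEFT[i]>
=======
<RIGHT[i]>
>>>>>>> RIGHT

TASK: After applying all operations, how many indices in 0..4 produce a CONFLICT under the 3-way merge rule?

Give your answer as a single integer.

Final LEFT:  [kilo, delta, delta, delta, delta]
Final RIGHT: [bravo, delta, foxtrot, delta, delta]
i=0: L=kilo, R=bravo=BASE -> take LEFT -> kilo
i=1: L=delta R=delta -> agree -> delta
i=2: L=delta, R=foxtrot=BASE -> take LEFT -> delta
i=3: L=delta R=delta -> agree -> delta
i=4: L=delta R=delta -> agree -> delta
Conflict count: 0

Answer: 0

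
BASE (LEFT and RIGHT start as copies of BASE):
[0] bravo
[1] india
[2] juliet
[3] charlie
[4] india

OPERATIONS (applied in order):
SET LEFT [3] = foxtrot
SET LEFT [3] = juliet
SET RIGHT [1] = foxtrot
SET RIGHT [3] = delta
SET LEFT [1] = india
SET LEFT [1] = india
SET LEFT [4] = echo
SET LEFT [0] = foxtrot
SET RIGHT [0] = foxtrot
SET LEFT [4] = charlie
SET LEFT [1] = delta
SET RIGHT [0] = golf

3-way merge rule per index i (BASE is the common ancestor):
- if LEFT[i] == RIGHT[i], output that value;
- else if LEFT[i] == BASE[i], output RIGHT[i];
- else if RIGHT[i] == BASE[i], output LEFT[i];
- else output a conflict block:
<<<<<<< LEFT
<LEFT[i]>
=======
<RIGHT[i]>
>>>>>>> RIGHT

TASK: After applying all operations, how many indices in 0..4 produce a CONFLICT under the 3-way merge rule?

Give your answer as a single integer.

Final LEFT:  [foxtrot, delta, juliet, juliet, charlie]
Final RIGHT: [golf, foxtrot, juliet, delta, india]
i=0: BASE=bravo L=foxtrot R=golf all differ -> CONFLICT
i=1: BASE=india L=delta R=foxtrot all differ -> CONFLICT
i=2: L=juliet R=juliet -> agree -> juliet
i=3: BASE=charlie L=juliet R=delta all differ -> CONFLICT
i=4: L=charlie, R=india=BASE -> take LEFT -> charlie
Conflict count: 3

Answer: 3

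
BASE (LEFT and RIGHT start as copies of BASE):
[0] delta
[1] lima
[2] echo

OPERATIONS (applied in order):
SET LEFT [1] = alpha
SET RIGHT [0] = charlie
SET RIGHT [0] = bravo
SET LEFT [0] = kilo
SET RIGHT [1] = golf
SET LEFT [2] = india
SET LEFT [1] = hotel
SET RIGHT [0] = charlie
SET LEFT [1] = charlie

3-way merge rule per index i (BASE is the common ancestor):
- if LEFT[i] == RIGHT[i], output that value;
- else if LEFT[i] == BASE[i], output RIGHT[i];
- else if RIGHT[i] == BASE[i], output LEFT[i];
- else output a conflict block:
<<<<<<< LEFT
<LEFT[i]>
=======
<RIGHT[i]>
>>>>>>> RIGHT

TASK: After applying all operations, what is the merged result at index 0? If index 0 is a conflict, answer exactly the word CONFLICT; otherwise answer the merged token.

Answer: CONFLICT

Derivation:
Final LEFT:  [kilo, charlie, india]
Final RIGHT: [charlie, golf, echo]
i=0: BASE=delta L=kilo R=charlie all differ -> CONFLICT
i=1: BASE=lima L=charlie R=golf all differ -> CONFLICT
i=2: L=india, R=echo=BASE -> take LEFT -> india
Index 0 -> CONFLICT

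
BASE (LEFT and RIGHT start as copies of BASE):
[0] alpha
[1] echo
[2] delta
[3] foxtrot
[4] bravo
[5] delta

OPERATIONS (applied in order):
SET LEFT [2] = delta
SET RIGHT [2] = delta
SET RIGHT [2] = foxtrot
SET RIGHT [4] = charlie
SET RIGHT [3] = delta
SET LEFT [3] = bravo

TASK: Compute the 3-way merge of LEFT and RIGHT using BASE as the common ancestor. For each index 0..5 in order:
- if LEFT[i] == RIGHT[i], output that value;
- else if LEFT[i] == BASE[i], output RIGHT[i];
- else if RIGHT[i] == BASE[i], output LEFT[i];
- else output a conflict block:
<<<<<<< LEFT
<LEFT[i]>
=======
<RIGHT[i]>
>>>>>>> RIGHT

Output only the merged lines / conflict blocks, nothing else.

Final LEFT:  [alpha, echo, delta, bravo, bravo, delta]
Final RIGHT: [alpha, echo, foxtrot, delta, charlie, delta]
i=0: L=alpha R=alpha -> agree -> alpha
i=1: L=echo R=echo -> agree -> echo
i=2: L=delta=BASE, R=foxtrot -> take RIGHT -> foxtrot
i=3: BASE=foxtrot L=bravo R=delta all differ -> CONFLICT
i=4: L=bravo=BASE, R=charlie -> take RIGHT -> charlie
i=5: L=delta R=delta -> agree -> delta

Answer: alpha
echo
foxtrot
<<<<<<< LEFT
bravo
=======
delta
>>>>>>> RIGHT
charlie
delta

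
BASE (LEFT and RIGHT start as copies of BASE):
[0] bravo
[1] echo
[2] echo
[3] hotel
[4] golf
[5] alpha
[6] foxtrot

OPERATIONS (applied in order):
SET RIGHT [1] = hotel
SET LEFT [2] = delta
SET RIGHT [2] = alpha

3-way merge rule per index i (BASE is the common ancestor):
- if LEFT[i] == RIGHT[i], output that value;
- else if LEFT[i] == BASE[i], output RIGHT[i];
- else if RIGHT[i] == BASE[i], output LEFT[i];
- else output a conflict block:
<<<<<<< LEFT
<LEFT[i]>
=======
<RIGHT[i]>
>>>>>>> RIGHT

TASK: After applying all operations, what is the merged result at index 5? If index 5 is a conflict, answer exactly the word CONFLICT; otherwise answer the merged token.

Final LEFT:  [bravo, echo, delta, hotel, golf, alpha, foxtrot]
Final RIGHT: [bravo, hotel, alpha, hotel, golf, alpha, foxtrot]
i=0: L=bravo R=bravo -> agree -> bravo
i=1: L=echo=BASE, R=hotel -> take RIGHT -> hotel
i=2: BASE=echo L=delta R=alpha all differ -> CONFLICT
i=3: L=hotel R=hotel -> agree -> hotel
i=4: L=golf R=golf -> agree -> golf
i=5: L=alpha R=alpha -> agree -> alpha
i=6: L=foxtrot R=foxtrot -> agree -> foxtrot
Index 5 -> alpha

Answer: alpha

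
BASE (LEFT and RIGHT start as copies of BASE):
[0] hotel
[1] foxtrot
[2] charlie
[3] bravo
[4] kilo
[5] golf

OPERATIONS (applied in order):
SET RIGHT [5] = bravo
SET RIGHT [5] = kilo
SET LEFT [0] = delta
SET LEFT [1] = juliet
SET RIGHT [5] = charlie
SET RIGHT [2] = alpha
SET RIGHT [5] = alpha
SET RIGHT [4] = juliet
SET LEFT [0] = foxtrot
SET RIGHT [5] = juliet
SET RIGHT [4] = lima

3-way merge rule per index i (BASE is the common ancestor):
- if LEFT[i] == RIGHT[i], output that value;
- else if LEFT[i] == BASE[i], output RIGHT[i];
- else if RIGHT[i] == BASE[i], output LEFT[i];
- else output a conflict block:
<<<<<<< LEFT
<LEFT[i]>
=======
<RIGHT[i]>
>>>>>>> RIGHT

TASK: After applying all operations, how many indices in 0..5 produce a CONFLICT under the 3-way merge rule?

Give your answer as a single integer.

Answer: 0

Derivation:
Final LEFT:  [foxtrot, juliet, charlie, bravo, kilo, golf]
Final RIGHT: [hotel, foxtrot, alpha, bravo, lima, juliet]
i=0: L=foxtrot, R=hotel=BASE -> take LEFT -> foxtrot
i=1: L=juliet, R=foxtrot=BASE -> take LEFT -> juliet
i=2: L=charlie=BASE, R=alpha -> take RIGHT -> alpha
i=3: L=bravo R=bravo -> agree -> bravo
i=4: L=kilo=BASE, R=lima -> take RIGHT -> lima
i=5: L=golf=BASE, R=juliet -> take RIGHT -> juliet
Conflict count: 0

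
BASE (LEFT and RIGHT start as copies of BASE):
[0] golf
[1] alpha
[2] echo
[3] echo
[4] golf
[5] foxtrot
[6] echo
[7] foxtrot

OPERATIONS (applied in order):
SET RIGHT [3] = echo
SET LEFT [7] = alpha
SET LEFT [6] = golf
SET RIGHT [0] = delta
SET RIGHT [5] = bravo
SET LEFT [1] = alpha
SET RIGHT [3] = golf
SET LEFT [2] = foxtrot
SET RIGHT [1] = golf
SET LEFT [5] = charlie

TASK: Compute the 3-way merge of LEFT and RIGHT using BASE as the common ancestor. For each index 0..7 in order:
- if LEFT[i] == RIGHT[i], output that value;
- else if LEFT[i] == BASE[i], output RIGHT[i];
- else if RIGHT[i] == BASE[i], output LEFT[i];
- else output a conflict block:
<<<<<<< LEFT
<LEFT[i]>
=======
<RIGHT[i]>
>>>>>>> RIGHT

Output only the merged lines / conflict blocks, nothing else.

Answer: delta
golf
foxtrot
golf
golf
<<<<<<< LEFT
charlie
=======
bravo
>>>>>>> RIGHT
golf
alpha

Derivation:
Final LEFT:  [golf, alpha, foxtrot, echo, golf, charlie, golf, alpha]
Final RIGHT: [delta, golf, echo, golf, golf, bravo, echo, foxtrot]
i=0: L=golf=BASE, R=delta -> take RIGHT -> delta
i=1: L=alpha=BASE, R=golf -> take RIGHT -> golf
i=2: L=foxtrot, R=echo=BASE -> take LEFT -> foxtrot
i=3: L=echo=BASE, R=golf -> take RIGHT -> golf
i=4: L=golf R=golf -> agree -> golf
i=5: BASE=foxtrot L=charlie R=bravo all differ -> CONFLICT
i=6: L=golf, R=echo=BASE -> take LEFT -> golf
i=7: L=alpha, R=foxtrot=BASE -> take LEFT -> alpha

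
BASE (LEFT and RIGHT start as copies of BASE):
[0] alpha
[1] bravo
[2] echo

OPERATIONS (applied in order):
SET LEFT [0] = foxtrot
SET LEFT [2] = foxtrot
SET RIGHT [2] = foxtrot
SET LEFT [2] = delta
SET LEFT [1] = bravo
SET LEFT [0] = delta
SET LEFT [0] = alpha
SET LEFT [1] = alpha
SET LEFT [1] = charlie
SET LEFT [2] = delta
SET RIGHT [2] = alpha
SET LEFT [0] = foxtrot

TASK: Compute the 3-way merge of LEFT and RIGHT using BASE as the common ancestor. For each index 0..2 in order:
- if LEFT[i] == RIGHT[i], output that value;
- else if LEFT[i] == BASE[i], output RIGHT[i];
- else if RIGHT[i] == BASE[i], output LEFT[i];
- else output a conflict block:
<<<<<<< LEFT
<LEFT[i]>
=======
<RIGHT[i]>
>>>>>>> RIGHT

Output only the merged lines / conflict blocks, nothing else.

Final LEFT:  [foxtrot, charlie, delta]
Final RIGHT: [alpha, bravo, alpha]
i=0: L=foxtrot, R=alpha=BASE -> take LEFT -> foxtrot
i=1: L=charlie, R=bravo=BASE -> take LEFT -> charlie
i=2: BASE=echo L=delta R=alpha all differ -> CONFLICT

Answer: foxtrot
charlie
<<<<<<< LEFT
delta
=======
alpha
>>>>>>> RIGHT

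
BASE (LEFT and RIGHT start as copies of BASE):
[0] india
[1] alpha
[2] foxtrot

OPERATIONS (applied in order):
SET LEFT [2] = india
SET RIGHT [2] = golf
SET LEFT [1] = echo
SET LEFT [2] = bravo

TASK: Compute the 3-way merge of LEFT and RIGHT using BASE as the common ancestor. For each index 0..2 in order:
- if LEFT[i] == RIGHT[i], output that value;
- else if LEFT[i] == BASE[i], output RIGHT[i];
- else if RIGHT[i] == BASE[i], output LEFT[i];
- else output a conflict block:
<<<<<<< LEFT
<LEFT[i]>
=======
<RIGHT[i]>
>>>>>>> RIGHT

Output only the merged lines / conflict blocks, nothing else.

Answer: india
echo
<<<<<<< LEFT
bravo
=======
golf
>>>>>>> RIGHT

Derivation:
Final LEFT:  [india, echo, bravo]
Final RIGHT: [india, alpha, golf]
i=0: L=india R=india -> agree -> india
i=1: L=echo, R=alpha=BASE -> take LEFT -> echo
i=2: BASE=foxtrot L=bravo R=golf all differ -> CONFLICT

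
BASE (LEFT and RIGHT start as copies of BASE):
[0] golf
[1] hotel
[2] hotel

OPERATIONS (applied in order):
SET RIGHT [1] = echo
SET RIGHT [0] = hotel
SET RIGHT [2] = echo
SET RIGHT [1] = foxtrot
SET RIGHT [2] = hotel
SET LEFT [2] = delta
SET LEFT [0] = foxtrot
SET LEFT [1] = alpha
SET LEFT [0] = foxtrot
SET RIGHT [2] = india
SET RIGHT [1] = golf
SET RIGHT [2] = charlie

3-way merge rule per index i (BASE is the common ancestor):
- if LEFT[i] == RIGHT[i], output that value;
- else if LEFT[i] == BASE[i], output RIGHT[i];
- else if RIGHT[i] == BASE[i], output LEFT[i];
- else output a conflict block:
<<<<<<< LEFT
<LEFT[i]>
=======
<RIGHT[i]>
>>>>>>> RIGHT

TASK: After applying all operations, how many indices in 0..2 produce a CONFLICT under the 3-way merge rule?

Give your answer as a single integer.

Final LEFT:  [foxtrot, alpha, delta]
Final RIGHT: [hotel, golf, charlie]
i=0: BASE=golf L=foxtrot R=hotel all differ -> CONFLICT
i=1: BASE=hotel L=alpha R=golf all differ -> CONFLICT
i=2: BASE=hotel L=delta R=charlie all differ -> CONFLICT
Conflict count: 3

Answer: 3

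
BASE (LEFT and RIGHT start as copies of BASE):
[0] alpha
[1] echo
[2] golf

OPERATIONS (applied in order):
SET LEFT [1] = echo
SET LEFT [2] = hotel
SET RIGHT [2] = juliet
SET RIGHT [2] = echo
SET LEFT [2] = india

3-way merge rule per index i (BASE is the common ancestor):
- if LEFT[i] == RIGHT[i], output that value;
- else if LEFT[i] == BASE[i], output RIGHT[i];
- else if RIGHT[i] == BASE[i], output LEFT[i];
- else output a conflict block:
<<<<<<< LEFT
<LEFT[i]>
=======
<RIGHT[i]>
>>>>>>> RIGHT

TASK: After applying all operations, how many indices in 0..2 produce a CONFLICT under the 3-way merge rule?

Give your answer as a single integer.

Final LEFT:  [alpha, echo, india]
Final RIGHT: [alpha, echo, echo]
i=0: L=alpha R=alpha -> agree -> alpha
i=1: L=echo R=echo -> agree -> echo
i=2: BASE=golf L=india R=echo all differ -> CONFLICT
Conflict count: 1

Answer: 1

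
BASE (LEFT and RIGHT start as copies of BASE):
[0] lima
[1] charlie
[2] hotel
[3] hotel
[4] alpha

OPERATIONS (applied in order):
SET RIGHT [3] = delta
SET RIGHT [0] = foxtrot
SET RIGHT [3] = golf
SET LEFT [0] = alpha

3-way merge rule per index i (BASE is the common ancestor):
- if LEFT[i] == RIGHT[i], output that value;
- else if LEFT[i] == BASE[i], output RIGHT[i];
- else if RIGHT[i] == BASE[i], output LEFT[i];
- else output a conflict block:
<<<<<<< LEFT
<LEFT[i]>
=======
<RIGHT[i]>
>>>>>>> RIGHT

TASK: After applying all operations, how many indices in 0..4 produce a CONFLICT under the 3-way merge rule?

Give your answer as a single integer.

Answer: 1

Derivation:
Final LEFT:  [alpha, charlie, hotel, hotel, alpha]
Final RIGHT: [foxtrot, charlie, hotel, golf, alpha]
i=0: BASE=lima L=alpha R=foxtrot all differ -> CONFLICT
i=1: L=charlie R=charlie -> agree -> charlie
i=2: L=hotel R=hotel -> agree -> hotel
i=3: L=hotel=BASE, R=golf -> take RIGHT -> golf
i=4: L=alpha R=alpha -> agree -> alpha
Conflict count: 1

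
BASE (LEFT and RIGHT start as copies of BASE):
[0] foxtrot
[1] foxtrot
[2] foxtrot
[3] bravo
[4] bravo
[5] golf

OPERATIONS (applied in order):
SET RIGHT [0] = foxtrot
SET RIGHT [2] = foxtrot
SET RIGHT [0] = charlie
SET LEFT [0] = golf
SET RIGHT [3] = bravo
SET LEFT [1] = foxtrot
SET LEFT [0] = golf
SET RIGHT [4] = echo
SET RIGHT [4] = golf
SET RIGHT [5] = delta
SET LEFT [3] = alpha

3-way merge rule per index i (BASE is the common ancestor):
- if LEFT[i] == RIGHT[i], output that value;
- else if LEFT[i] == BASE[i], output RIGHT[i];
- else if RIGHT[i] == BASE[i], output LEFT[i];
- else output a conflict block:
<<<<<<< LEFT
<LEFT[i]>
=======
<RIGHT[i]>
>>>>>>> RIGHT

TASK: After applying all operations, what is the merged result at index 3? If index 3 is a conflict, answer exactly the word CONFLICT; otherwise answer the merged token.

Answer: alpha

Derivation:
Final LEFT:  [golf, foxtrot, foxtrot, alpha, bravo, golf]
Final RIGHT: [charlie, foxtrot, foxtrot, bravo, golf, delta]
i=0: BASE=foxtrot L=golf R=charlie all differ -> CONFLICT
i=1: L=foxtrot R=foxtrot -> agree -> foxtrot
i=2: L=foxtrot R=foxtrot -> agree -> foxtrot
i=3: L=alpha, R=bravo=BASE -> take LEFT -> alpha
i=4: L=bravo=BASE, R=golf -> take RIGHT -> golf
i=5: L=golf=BASE, R=delta -> take RIGHT -> delta
Index 3 -> alpha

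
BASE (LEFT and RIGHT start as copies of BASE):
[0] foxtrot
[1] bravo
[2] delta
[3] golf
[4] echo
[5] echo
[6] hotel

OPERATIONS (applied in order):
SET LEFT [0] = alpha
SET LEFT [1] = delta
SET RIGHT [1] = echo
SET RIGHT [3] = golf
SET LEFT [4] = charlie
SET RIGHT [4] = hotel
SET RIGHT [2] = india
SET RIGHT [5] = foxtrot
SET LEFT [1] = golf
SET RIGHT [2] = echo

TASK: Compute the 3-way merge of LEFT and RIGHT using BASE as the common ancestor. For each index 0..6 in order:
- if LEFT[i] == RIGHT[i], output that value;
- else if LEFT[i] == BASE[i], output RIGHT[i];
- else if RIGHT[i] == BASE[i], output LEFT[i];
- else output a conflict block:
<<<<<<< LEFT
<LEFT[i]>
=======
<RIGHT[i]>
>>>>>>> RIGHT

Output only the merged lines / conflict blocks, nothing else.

Final LEFT:  [alpha, golf, delta, golf, charlie, echo, hotel]
Final RIGHT: [foxtrot, echo, echo, golf, hotel, foxtrot, hotel]
i=0: L=alpha, R=foxtrot=BASE -> take LEFT -> alpha
i=1: BASE=bravo L=golf R=echo all differ -> CONFLICT
i=2: L=delta=BASE, R=echo -> take RIGHT -> echo
i=3: L=golf R=golf -> agree -> golf
i=4: BASE=echo L=charlie R=hotel all differ -> CONFLICT
i=5: L=echo=BASE, R=foxtrot -> take RIGHT -> foxtrot
i=6: L=hotel R=hotel -> agree -> hotel

Answer: alpha
<<<<<<< LEFT
golf
=======
echo
>>>>>>> RIGHT
echo
golf
<<<<<<< LEFT
charlie
=======
hotel
>>>>>>> RIGHT
foxtrot
hotel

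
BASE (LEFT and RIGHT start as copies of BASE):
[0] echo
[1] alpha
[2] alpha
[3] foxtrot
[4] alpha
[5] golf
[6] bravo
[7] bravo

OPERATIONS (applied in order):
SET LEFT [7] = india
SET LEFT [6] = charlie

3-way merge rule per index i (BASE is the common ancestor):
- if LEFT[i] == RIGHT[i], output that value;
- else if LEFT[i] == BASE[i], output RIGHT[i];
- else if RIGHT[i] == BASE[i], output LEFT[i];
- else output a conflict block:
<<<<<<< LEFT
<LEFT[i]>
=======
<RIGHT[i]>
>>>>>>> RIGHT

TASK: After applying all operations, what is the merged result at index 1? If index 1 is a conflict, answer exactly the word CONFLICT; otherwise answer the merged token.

Answer: alpha

Derivation:
Final LEFT:  [echo, alpha, alpha, foxtrot, alpha, golf, charlie, india]
Final RIGHT: [echo, alpha, alpha, foxtrot, alpha, golf, bravo, bravo]
i=0: L=echo R=echo -> agree -> echo
i=1: L=alpha R=alpha -> agree -> alpha
i=2: L=alpha R=alpha -> agree -> alpha
i=3: L=foxtrot R=foxtrot -> agree -> foxtrot
i=4: L=alpha R=alpha -> agree -> alpha
i=5: L=golf R=golf -> agree -> golf
i=6: L=charlie, R=bravo=BASE -> take LEFT -> charlie
i=7: L=india, R=bravo=BASE -> take LEFT -> india
Index 1 -> alpha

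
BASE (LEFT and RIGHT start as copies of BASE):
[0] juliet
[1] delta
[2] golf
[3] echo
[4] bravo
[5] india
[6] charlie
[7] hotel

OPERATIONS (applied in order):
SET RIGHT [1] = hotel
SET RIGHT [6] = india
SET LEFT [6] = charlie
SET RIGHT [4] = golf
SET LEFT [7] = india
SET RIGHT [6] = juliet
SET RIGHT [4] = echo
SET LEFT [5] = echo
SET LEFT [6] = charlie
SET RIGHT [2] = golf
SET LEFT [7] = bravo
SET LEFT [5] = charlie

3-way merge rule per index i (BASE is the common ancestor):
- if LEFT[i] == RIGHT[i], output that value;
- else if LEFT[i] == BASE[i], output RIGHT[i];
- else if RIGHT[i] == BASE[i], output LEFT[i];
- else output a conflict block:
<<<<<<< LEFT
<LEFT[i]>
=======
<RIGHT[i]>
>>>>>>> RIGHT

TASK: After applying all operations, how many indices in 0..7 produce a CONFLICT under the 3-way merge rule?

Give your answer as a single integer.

Final LEFT:  [juliet, delta, golf, echo, bravo, charlie, charlie, bravo]
Final RIGHT: [juliet, hotel, golf, echo, echo, india, juliet, hotel]
i=0: L=juliet R=juliet -> agree -> juliet
i=1: L=delta=BASE, R=hotel -> take RIGHT -> hotel
i=2: L=golf R=golf -> agree -> golf
i=3: L=echo R=echo -> agree -> echo
i=4: L=bravo=BASE, R=echo -> take RIGHT -> echo
i=5: L=charlie, R=india=BASE -> take LEFT -> charlie
i=6: L=charlie=BASE, R=juliet -> take RIGHT -> juliet
i=7: L=bravo, R=hotel=BASE -> take LEFT -> bravo
Conflict count: 0

Answer: 0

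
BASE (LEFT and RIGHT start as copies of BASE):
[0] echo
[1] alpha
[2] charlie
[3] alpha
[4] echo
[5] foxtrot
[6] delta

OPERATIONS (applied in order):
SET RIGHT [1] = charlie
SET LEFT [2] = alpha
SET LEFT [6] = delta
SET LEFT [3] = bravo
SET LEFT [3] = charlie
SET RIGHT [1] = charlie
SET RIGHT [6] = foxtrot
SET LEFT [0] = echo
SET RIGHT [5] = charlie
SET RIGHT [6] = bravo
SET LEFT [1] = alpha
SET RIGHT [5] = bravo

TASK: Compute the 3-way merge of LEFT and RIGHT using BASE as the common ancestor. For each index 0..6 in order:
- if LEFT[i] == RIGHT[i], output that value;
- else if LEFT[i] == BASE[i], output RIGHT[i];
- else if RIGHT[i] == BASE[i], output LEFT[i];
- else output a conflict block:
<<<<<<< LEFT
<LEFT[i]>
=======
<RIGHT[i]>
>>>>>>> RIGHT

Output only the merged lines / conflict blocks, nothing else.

Answer: echo
charlie
alpha
charlie
echo
bravo
bravo

Derivation:
Final LEFT:  [echo, alpha, alpha, charlie, echo, foxtrot, delta]
Final RIGHT: [echo, charlie, charlie, alpha, echo, bravo, bravo]
i=0: L=echo R=echo -> agree -> echo
i=1: L=alpha=BASE, R=charlie -> take RIGHT -> charlie
i=2: L=alpha, R=charlie=BASE -> take LEFT -> alpha
i=3: L=charlie, R=alpha=BASE -> take LEFT -> charlie
i=4: L=echo R=echo -> agree -> echo
i=5: L=foxtrot=BASE, R=bravo -> take RIGHT -> bravo
i=6: L=delta=BASE, R=bravo -> take RIGHT -> bravo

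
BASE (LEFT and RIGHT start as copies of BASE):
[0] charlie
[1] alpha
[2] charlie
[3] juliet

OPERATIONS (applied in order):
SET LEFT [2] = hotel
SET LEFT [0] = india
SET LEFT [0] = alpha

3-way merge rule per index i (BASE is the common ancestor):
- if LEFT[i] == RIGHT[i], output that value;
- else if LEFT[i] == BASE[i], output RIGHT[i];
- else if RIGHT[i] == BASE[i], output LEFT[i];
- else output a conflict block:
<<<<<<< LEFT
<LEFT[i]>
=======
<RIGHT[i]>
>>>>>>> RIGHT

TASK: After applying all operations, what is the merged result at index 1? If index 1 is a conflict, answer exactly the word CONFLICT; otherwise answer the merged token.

Answer: alpha

Derivation:
Final LEFT:  [alpha, alpha, hotel, juliet]
Final RIGHT: [charlie, alpha, charlie, juliet]
i=0: L=alpha, R=charlie=BASE -> take LEFT -> alpha
i=1: L=alpha R=alpha -> agree -> alpha
i=2: L=hotel, R=charlie=BASE -> take LEFT -> hotel
i=3: L=juliet R=juliet -> agree -> juliet
Index 1 -> alpha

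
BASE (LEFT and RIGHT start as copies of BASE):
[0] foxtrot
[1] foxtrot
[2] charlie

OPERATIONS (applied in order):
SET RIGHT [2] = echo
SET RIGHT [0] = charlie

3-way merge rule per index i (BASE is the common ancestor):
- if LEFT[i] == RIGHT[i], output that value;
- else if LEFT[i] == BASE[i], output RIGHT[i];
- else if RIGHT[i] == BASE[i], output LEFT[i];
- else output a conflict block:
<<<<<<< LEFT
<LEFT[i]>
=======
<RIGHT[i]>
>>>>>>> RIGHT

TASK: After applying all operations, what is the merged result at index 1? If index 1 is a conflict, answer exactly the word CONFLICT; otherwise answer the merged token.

Answer: foxtrot

Derivation:
Final LEFT:  [foxtrot, foxtrot, charlie]
Final RIGHT: [charlie, foxtrot, echo]
i=0: L=foxtrot=BASE, R=charlie -> take RIGHT -> charlie
i=1: L=foxtrot R=foxtrot -> agree -> foxtrot
i=2: L=charlie=BASE, R=echo -> take RIGHT -> echo
Index 1 -> foxtrot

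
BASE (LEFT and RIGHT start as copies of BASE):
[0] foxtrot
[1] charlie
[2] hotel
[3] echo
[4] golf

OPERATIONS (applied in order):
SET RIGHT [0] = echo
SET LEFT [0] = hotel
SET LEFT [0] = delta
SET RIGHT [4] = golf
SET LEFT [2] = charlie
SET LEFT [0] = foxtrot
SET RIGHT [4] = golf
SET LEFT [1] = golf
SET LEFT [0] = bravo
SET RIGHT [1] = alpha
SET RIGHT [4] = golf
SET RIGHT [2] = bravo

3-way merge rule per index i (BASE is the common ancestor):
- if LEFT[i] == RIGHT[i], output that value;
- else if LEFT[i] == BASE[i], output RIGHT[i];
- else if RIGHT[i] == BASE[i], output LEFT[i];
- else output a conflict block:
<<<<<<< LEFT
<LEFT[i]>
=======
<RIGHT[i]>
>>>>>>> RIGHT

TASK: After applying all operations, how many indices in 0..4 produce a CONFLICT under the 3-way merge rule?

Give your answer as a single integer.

Answer: 3

Derivation:
Final LEFT:  [bravo, golf, charlie, echo, golf]
Final RIGHT: [echo, alpha, bravo, echo, golf]
i=0: BASE=foxtrot L=bravo R=echo all differ -> CONFLICT
i=1: BASE=charlie L=golf R=alpha all differ -> CONFLICT
i=2: BASE=hotel L=charlie R=bravo all differ -> CONFLICT
i=3: L=echo R=echo -> agree -> echo
i=4: L=golf R=golf -> agree -> golf
Conflict count: 3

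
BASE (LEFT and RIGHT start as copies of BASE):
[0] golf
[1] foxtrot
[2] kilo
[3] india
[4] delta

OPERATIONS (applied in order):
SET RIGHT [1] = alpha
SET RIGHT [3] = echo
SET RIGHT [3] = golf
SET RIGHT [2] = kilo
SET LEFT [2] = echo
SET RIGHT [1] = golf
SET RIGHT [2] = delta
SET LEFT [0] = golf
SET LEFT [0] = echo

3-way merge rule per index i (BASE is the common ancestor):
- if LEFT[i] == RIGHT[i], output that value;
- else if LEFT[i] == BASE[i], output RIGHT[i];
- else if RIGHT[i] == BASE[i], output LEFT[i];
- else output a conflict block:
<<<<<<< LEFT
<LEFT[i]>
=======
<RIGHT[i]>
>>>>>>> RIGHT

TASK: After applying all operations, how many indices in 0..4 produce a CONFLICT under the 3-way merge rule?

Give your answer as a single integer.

Answer: 1

Derivation:
Final LEFT:  [echo, foxtrot, echo, india, delta]
Final RIGHT: [golf, golf, delta, golf, delta]
i=0: L=echo, R=golf=BASE -> take LEFT -> echo
i=1: L=foxtrot=BASE, R=golf -> take RIGHT -> golf
i=2: BASE=kilo L=echo R=delta all differ -> CONFLICT
i=3: L=india=BASE, R=golf -> take RIGHT -> golf
i=4: L=delta R=delta -> agree -> delta
Conflict count: 1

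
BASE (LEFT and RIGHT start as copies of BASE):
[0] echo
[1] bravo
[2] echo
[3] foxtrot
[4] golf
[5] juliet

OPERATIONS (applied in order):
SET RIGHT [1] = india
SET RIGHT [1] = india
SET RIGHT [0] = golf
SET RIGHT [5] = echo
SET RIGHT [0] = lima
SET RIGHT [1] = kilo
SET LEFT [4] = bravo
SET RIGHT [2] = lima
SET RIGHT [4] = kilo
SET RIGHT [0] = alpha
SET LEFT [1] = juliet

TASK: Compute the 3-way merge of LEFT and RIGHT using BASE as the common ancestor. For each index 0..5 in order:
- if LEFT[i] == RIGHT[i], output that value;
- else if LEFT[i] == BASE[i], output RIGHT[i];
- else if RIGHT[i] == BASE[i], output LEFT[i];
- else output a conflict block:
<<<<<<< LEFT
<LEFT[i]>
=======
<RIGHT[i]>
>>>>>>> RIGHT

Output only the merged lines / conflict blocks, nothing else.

Answer: alpha
<<<<<<< LEFT
juliet
=======
kilo
>>>>>>> RIGHT
lima
foxtrot
<<<<<<< LEFT
bravo
=======
kilo
>>>>>>> RIGHT
echo

Derivation:
Final LEFT:  [echo, juliet, echo, foxtrot, bravo, juliet]
Final RIGHT: [alpha, kilo, lima, foxtrot, kilo, echo]
i=0: L=echo=BASE, R=alpha -> take RIGHT -> alpha
i=1: BASE=bravo L=juliet R=kilo all differ -> CONFLICT
i=2: L=echo=BASE, R=lima -> take RIGHT -> lima
i=3: L=foxtrot R=foxtrot -> agree -> foxtrot
i=4: BASE=golf L=bravo R=kilo all differ -> CONFLICT
i=5: L=juliet=BASE, R=echo -> take RIGHT -> echo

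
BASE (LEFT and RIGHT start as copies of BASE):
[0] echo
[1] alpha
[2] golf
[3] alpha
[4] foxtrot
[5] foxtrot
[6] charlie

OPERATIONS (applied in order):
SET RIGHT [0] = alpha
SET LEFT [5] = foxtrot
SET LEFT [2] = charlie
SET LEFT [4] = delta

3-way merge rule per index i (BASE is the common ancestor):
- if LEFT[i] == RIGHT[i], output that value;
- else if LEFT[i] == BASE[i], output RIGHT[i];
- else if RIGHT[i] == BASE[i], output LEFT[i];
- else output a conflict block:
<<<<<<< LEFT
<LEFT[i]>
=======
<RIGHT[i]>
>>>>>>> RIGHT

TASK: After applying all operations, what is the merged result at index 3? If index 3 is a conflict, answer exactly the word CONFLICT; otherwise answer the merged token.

Answer: alpha

Derivation:
Final LEFT:  [echo, alpha, charlie, alpha, delta, foxtrot, charlie]
Final RIGHT: [alpha, alpha, golf, alpha, foxtrot, foxtrot, charlie]
i=0: L=echo=BASE, R=alpha -> take RIGHT -> alpha
i=1: L=alpha R=alpha -> agree -> alpha
i=2: L=charlie, R=golf=BASE -> take LEFT -> charlie
i=3: L=alpha R=alpha -> agree -> alpha
i=4: L=delta, R=foxtrot=BASE -> take LEFT -> delta
i=5: L=foxtrot R=foxtrot -> agree -> foxtrot
i=6: L=charlie R=charlie -> agree -> charlie
Index 3 -> alpha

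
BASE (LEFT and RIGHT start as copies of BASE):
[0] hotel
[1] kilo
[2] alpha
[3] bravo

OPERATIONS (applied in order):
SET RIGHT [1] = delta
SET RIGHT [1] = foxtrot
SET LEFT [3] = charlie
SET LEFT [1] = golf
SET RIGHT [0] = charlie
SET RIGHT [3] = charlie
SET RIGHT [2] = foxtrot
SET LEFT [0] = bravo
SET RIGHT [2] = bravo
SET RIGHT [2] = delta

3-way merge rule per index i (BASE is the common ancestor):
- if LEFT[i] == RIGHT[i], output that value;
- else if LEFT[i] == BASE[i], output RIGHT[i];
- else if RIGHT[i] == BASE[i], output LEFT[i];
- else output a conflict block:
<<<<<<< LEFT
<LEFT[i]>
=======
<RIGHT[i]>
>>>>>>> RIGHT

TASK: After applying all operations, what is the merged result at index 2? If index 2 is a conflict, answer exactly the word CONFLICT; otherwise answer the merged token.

Answer: delta

Derivation:
Final LEFT:  [bravo, golf, alpha, charlie]
Final RIGHT: [charlie, foxtrot, delta, charlie]
i=0: BASE=hotel L=bravo R=charlie all differ -> CONFLICT
i=1: BASE=kilo L=golf R=foxtrot all differ -> CONFLICT
i=2: L=alpha=BASE, R=delta -> take RIGHT -> delta
i=3: L=charlie R=charlie -> agree -> charlie
Index 2 -> delta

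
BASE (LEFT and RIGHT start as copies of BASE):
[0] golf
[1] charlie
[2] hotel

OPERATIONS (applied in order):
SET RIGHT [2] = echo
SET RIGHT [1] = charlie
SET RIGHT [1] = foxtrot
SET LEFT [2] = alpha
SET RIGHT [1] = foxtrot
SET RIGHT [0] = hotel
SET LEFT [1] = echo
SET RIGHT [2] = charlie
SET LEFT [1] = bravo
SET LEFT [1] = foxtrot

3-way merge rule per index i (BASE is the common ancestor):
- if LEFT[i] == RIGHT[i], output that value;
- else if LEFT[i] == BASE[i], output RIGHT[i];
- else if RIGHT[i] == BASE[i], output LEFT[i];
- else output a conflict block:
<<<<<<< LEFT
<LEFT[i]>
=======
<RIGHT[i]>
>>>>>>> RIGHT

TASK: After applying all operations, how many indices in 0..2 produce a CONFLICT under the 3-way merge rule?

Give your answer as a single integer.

Answer: 1

Derivation:
Final LEFT:  [golf, foxtrot, alpha]
Final RIGHT: [hotel, foxtrot, charlie]
i=0: L=golf=BASE, R=hotel -> take RIGHT -> hotel
i=1: L=foxtrot R=foxtrot -> agree -> foxtrot
i=2: BASE=hotel L=alpha R=charlie all differ -> CONFLICT
Conflict count: 1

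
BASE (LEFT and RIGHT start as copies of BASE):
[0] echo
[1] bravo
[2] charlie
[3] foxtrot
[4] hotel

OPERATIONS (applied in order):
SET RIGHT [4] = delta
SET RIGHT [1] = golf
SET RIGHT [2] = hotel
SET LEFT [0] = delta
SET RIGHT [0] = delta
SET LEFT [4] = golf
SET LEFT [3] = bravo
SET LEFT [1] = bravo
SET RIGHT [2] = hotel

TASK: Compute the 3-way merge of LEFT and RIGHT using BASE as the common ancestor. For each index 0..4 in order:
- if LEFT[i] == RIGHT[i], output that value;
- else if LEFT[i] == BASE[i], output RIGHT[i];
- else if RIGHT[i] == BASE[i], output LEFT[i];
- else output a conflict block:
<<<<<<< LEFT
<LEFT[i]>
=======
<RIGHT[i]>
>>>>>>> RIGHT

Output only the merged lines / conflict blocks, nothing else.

Final LEFT:  [delta, bravo, charlie, bravo, golf]
Final RIGHT: [delta, golf, hotel, foxtrot, delta]
i=0: L=delta R=delta -> agree -> delta
i=1: L=bravo=BASE, R=golf -> take RIGHT -> golf
i=2: L=charlie=BASE, R=hotel -> take RIGHT -> hotel
i=3: L=bravo, R=foxtrot=BASE -> take LEFT -> bravo
i=4: BASE=hotel L=golf R=delta all differ -> CONFLICT

Answer: delta
golf
hotel
bravo
<<<<<<< LEFT
golf
=======
delta
>>>>>>> RIGHT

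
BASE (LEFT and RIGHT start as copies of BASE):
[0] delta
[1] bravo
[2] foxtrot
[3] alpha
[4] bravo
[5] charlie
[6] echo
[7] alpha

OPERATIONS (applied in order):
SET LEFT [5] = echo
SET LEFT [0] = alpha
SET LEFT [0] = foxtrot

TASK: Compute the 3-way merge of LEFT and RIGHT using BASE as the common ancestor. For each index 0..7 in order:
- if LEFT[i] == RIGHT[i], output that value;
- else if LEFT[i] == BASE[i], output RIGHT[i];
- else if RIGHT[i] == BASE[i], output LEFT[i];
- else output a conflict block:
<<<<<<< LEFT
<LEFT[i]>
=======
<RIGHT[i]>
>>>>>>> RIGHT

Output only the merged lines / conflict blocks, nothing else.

Final LEFT:  [foxtrot, bravo, foxtrot, alpha, bravo, echo, echo, alpha]
Final RIGHT: [delta, bravo, foxtrot, alpha, bravo, charlie, echo, alpha]
i=0: L=foxtrot, R=delta=BASE -> take LEFT -> foxtrot
i=1: L=bravo R=bravo -> agree -> bravo
i=2: L=foxtrot R=foxtrot -> agree -> foxtrot
i=3: L=alpha R=alpha -> agree -> alpha
i=4: L=bravo R=bravo -> agree -> bravo
i=5: L=echo, R=charlie=BASE -> take LEFT -> echo
i=6: L=echo R=echo -> agree -> echo
i=7: L=alpha R=alpha -> agree -> alpha

Answer: foxtrot
bravo
foxtrot
alpha
bravo
echo
echo
alpha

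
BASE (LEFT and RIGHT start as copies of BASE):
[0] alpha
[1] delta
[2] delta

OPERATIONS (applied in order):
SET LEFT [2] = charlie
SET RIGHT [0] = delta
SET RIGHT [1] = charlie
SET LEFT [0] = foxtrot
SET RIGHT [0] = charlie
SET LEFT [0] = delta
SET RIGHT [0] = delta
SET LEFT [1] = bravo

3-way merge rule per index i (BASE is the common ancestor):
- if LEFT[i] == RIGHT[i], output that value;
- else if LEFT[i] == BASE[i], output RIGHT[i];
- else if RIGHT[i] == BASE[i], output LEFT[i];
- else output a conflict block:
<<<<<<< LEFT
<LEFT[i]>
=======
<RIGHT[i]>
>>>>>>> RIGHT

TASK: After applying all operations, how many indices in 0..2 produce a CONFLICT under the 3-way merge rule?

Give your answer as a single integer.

Answer: 1

Derivation:
Final LEFT:  [delta, bravo, charlie]
Final RIGHT: [delta, charlie, delta]
i=0: L=delta R=delta -> agree -> delta
i=1: BASE=delta L=bravo R=charlie all differ -> CONFLICT
i=2: L=charlie, R=delta=BASE -> take LEFT -> charlie
Conflict count: 1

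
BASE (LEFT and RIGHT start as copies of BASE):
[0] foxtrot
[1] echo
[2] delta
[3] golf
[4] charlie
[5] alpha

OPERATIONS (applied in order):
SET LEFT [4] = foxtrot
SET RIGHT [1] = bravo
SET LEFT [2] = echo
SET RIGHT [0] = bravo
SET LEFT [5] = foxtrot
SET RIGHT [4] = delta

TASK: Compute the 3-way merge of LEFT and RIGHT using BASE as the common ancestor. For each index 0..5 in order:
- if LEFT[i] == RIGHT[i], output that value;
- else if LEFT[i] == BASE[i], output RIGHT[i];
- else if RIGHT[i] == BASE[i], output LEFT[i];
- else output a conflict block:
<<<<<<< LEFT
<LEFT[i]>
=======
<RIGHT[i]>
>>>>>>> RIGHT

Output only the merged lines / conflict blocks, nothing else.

Final LEFT:  [foxtrot, echo, echo, golf, foxtrot, foxtrot]
Final RIGHT: [bravo, bravo, delta, golf, delta, alpha]
i=0: L=foxtrot=BASE, R=bravo -> take RIGHT -> bravo
i=1: L=echo=BASE, R=bravo -> take RIGHT -> bravo
i=2: L=echo, R=delta=BASE -> take LEFT -> echo
i=3: L=golf R=golf -> agree -> golf
i=4: BASE=charlie L=foxtrot R=delta all differ -> CONFLICT
i=5: L=foxtrot, R=alpha=BASE -> take LEFT -> foxtrot

Answer: bravo
bravo
echo
golf
<<<<<<< LEFT
foxtrot
=======
delta
>>>>>>> RIGHT
foxtrot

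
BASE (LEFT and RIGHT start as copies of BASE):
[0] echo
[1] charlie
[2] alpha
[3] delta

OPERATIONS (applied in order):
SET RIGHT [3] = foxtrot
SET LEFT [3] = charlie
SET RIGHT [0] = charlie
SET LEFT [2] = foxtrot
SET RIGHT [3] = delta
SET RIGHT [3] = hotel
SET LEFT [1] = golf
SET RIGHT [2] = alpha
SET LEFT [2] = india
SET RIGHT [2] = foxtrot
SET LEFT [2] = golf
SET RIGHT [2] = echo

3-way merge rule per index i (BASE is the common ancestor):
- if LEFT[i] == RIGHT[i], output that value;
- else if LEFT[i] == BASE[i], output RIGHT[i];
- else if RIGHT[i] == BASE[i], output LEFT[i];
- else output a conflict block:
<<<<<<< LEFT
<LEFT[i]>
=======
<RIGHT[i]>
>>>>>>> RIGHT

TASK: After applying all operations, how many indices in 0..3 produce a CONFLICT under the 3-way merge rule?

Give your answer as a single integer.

Answer: 2

Derivation:
Final LEFT:  [echo, golf, golf, charlie]
Final RIGHT: [charlie, charlie, echo, hotel]
i=0: L=echo=BASE, R=charlie -> take RIGHT -> charlie
i=1: L=golf, R=charlie=BASE -> take LEFT -> golf
i=2: BASE=alpha L=golf R=echo all differ -> CONFLICT
i=3: BASE=delta L=charlie R=hotel all differ -> CONFLICT
Conflict count: 2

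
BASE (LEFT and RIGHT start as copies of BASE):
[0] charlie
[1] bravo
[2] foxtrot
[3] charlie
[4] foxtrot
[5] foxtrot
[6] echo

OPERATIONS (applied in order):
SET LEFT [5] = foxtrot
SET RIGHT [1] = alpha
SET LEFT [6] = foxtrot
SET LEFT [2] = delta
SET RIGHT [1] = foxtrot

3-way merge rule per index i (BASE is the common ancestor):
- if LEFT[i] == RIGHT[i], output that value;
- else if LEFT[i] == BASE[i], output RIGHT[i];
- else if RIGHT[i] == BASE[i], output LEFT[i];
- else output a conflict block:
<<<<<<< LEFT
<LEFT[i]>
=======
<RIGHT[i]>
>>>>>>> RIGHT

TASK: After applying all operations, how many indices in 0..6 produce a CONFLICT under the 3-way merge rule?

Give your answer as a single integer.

Answer: 0

Derivation:
Final LEFT:  [charlie, bravo, delta, charlie, foxtrot, foxtrot, foxtrot]
Final RIGHT: [charlie, foxtrot, foxtrot, charlie, foxtrot, foxtrot, echo]
i=0: L=charlie R=charlie -> agree -> charlie
i=1: L=bravo=BASE, R=foxtrot -> take RIGHT -> foxtrot
i=2: L=delta, R=foxtrot=BASE -> take LEFT -> delta
i=3: L=charlie R=charlie -> agree -> charlie
i=4: L=foxtrot R=foxtrot -> agree -> foxtrot
i=5: L=foxtrot R=foxtrot -> agree -> foxtrot
i=6: L=foxtrot, R=echo=BASE -> take LEFT -> foxtrot
Conflict count: 0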